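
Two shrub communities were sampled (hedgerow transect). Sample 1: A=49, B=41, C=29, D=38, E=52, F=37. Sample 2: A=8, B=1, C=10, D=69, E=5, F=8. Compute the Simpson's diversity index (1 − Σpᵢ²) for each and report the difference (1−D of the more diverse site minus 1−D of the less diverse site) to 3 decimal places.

Sample 1: N=246, proportions 0.19919, 0.16667, 0.11789, 0.15447, 0.21138, 0.15041, giving 1−D = 0.82748 (working shown to 5 dp, full precision carried).
Sample 2: N=101, proportions 0.07921, 0.0099, 0.09901, 0.68317, 0.0495, 0.07921, giving 1−D = 0.50838.
Difference = |0.82748 − 0.50838| = 0.31910, i.e. 0.319 to 3 decimal places.

0.319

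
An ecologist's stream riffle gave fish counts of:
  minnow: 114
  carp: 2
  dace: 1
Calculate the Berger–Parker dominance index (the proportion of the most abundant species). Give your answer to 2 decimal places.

Total N = 114+2+1 = 117, so the proportions are 0.9744, 0.0171, 0.0085 (working shown to 4 dp, full precision carried).
The largest proportion is 0.9744, i.e. d = 0.97 to 2 decimal places.

0.97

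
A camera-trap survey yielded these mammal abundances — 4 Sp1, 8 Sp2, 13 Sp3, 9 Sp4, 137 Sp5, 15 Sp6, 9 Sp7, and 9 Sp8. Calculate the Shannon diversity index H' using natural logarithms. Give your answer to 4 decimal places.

1.2519

Total N = 4+8+13+9+137+15+9+9 = 204, so the proportions are 0.019608, 0.039216, 0.063725, 0.044118, 0.671569, 0.073529, 0.044118, 0.044118 (working shown to 6 dp, full precision carried).
Each pᵢ ln pᵢ term: 0.019608×(-3.931826)=-0.077095, 0.039216×(-3.238678)=-0.127007, 0.063725×(-2.753171)=-0.175447, 0.044118×(-3.120895)=-0.137687, 0.671569×(-0.398139)=-0.267378, 0.073529×(-2.610070)=-0.191917, 0.044118×(-3.120895)=-0.137687, 0.044118×(-3.120895)=-0.137687.
Sum = -1.251903, so H' = 1.2519.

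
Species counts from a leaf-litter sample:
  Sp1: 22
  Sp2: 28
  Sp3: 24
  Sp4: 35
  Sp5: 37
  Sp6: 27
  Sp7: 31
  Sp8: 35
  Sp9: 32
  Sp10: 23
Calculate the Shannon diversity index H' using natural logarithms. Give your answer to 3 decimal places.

2.287

Total N = 22+28+24+35+37+27+31+35+32+23 = 294, so the proportions are 0.07483, 0.09524, 0.08163, 0.11905, 0.12585, 0.09184, 0.10544, 0.11905, 0.10884, 0.07823 (working shown to 5 dp, full precision carried).
Each pᵢ ln pᵢ term: 0.07483×(-2.59254)=-0.19400, 0.09524×(-2.35138)=-0.22394, 0.08163×(-2.50553)=-0.20453, 0.11905×(-2.12823)=-0.25336, 0.12585×(-2.07266)=-0.26085, 0.09184×(-2.38774)=-0.21928, 0.10544×(-2.24959)=-0.23720, 0.11905×(-2.12823)=-0.25336, 0.10884×(-2.21784)=-0.24140, 0.07823×(-2.54809)=-0.19934.
Sum = -2.28726, so H' = 2.287.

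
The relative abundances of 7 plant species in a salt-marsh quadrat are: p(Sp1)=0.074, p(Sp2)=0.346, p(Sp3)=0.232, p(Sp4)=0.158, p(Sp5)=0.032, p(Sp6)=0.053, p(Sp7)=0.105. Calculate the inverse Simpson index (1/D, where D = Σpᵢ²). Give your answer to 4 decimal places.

4.5696

D = 0.074² + 0.346² + 0.232² + 0.158² + 0.032² + 0.053² + 0.105² = 0.00547600 + 0.11971600 + 0.05382400 + 0.02496400 + 0.00102400 + 0.00280900 + 0.01102500 = 0.21883800 (working shown to 8 dp, full precision carried).
So 1/D = 4.569590, i.e. 4.5696 to 4 decimal places.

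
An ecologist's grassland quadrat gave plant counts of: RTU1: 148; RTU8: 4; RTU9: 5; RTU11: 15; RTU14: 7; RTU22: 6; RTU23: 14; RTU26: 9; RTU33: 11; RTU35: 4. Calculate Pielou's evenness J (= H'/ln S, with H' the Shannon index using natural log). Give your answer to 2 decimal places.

Total N = 148+4+5+15+7+6+14+9+11+4 = 223, so the proportions are 0.6637, 0.0179, 0.0224, 0.0673, 0.0314, 0.0269, 0.0628, 0.0404, 0.0493, 0.0179 (working shown to 4 dp, full precision carried).
H' = −Σ pᵢ ln pᵢ = −((-0.2721) + (-0.0721) + (-0.0852) + (-0.1816) + (-0.1086) + (-0.0973) + (-0.1738) + (-0.1295) + (-0.1484) + (-0.0721)) = 1.3407.
With S = 10 species, ln S = 2.3026, so J = 1.3407/2.3026 = 0.5823, i.e. 0.58 to 2 decimal places.

0.58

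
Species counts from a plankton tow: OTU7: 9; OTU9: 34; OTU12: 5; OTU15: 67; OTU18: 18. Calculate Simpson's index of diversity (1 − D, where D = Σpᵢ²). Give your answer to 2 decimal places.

Total N = 9+34+5+67+18 = 133, so the proportions are 0.0677, 0.2556, 0.0376, 0.5038, 0.1353 (working shown to 4 dp, full precision carried).
D = 0.0677² + 0.2556² + 0.0376² + 0.5038² + 0.1353² = 0.0046 + 0.0654 + 0.0014 + 0.2538 + 0.0183 = 0.3434.
So 1 − D = 0.6566, i.e. 0.66 to 2 decimal places.

0.66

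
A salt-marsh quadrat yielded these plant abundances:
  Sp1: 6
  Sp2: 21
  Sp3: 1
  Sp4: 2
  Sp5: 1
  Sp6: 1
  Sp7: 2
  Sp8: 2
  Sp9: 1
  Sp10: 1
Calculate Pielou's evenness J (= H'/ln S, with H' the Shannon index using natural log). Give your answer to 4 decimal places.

Total N = 6+21+1+2+1+1+2+2+1+1 = 38, so the proportions are 0.157895, 0.552632, 0.026316, 0.052632, 0.026316, 0.026316, 0.052632, 0.052632, 0.026316, 0.026316 (working shown to 6 dp, full precision carried).
H' = −Σ pᵢ ln pᵢ = −((-0.291446) + (-0.327746) + (-0.095726) + (-0.154970) + (-0.095726) + (-0.095726) + (-0.154970) + (-0.154970) + (-0.095726) + (-0.095726)) = 1.562733.
With S = 10 species, ln S = 2.302585, so J = 1.562733/2.302585 = 0.678686, i.e. 0.6787 to 4 decimal places.

0.6787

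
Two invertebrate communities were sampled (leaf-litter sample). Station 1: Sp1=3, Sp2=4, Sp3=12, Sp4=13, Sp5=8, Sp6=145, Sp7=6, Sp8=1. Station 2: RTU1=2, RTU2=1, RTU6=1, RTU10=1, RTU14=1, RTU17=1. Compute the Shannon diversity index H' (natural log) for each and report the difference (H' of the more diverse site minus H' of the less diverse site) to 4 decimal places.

0.7665

Station 1: N=192, proportions 0.015625, 0.020833, 0.0625, 0.067708, 0.041667, 0.755208, 0.03125, 0.005208, giving H' = 0.981367 (working shown to 6 dp, full precision carried).
Station 2: N=7, proportions 0.285714, 0.142857, 0.142857, 0.142857, 0.142857, 0.142857, giving H' = 1.747868.
Difference = |0.981367 − 1.747868| = 0.766501, i.e. 0.7665 to 4 decimal places.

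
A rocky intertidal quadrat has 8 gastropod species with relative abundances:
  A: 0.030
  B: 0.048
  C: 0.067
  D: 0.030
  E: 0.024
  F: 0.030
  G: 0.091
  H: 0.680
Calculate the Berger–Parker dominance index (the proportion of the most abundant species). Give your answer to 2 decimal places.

The largest proportion is 0.68, i.e. d = 0.68 to 2 decimal places.

0.68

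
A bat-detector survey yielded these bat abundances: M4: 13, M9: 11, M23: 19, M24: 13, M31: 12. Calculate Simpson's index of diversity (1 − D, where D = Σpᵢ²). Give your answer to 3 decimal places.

Total N = 13+11+19+13+12 = 68, so the proportions are 0.19118, 0.16176, 0.27941, 0.19118, 0.17647 (working shown to 5 dp, full precision carried).
D = 0.19118² + 0.16176² + 0.27941² + 0.19118² + 0.17647² = 0.03655 + 0.02617 + 0.07807 + 0.03655 + 0.03114 = 0.20848.
So 1 − D = 0.79152, i.e. 0.792 to 3 decimal places.

0.792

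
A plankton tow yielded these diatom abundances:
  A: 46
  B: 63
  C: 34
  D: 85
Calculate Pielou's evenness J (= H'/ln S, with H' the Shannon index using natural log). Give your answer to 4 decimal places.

Total N = 46+63+34+85 = 228, so the proportions are 0.201754, 0.276316, 0.149123, 0.372807 (working shown to 6 dp, full precision carried).
H' = −Σ pᵢ ln pᵢ = −((-0.322949) + (-0.355400) + (-0.283778) + (-0.367847)) = 1.329975.
With S = 4 species, ln S = 1.386294, so J = 1.329975/1.386294 = 0.959374, i.e. 0.9594 to 4 decimal places.

0.9594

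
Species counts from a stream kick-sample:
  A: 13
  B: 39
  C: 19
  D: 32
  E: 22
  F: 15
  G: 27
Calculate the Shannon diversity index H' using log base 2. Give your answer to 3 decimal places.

2.713

Total N = 13+39+19+32+22+15+27 = 167, so the proportions are 0.07784, 0.23353, 0.11377, 0.19162, 0.13174, 0.08982, 0.16168 (working shown to 5 dp, full precision carried).
Each pᵢ log₂ pᵢ term: 0.07784×(-3.68326)=-0.28672, 0.23353×(-2.09830)=-0.49002, 0.11377×(-3.13578)=-0.35677, 0.19162×(-2.38370)=-0.45676, 0.13174×(-2.92427)=-0.38523, 0.08982×(-3.47681)=-0.31229, 0.16168×(-2.62882)=-0.42502.
Sum = -2.71281, so H' = 2.713.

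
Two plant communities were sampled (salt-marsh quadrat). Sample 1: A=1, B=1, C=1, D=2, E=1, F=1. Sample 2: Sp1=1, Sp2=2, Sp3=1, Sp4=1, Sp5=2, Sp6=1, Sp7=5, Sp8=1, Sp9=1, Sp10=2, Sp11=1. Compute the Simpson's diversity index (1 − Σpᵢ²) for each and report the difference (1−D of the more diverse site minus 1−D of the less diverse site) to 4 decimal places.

Sample 1: N=7, proportions 0.142857, 0.142857, 0.142857, 0.285714, 0.142857, 0.142857, giving 1−D = 0.816327 (working shown to 6 dp, full precision carried).
Sample 2: N=18, proportions 0.055556, 0.111111, 0.055556, 0.055556, 0.111111, 0.055556, 0.277778, 0.055556, 0.055556, 0.111111, 0.055556, giving 1−D = 0.864198.
Difference = |0.816327 − 0.864198| = 0.047871, i.e. 0.0479 to 4 decimal places.

0.0479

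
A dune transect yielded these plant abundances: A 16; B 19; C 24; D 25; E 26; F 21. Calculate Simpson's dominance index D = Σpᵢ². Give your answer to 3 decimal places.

Total N = 16+19+24+25+26+21 = 131, so the proportions are 0.12214, 0.14504, 0.18321, 0.19084, 0.19847, 0.16031 (working shown to 5 dp, full precision carried).
D = 0.12214² + 0.14504² + 0.18321² + 0.19084² + 0.19847² + 0.16031² = 0.01492 + 0.02104 + 0.03356 + 0.03642 + 0.03939 + 0.02570 = 0.17103.
To 3 decimal places, D = 0.171.

0.171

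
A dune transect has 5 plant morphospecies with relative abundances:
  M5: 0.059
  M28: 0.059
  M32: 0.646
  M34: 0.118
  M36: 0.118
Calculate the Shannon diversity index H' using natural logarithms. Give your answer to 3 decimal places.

Each pᵢ ln pᵢ term (working shown to 5 dp, full precision carried): 0.059×(-2.83022)=-0.16698, 0.059×(-2.83022)=-0.16698, 0.646×(-0.43696)=-0.28227, 0.118×(-2.13707)=-0.25217, 0.118×(-2.13707)=-0.25217.
Sum = -1.12059, so H' = 1.121.

1.121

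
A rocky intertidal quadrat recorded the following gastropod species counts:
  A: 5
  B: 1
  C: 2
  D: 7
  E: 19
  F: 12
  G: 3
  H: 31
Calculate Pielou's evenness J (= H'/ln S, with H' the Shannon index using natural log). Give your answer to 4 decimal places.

Total N = 5+1+2+7+19+12+3+31 = 80, so the proportions are 0.0625, 0.0125, 0.025, 0.0875, 0.2375, 0.15, 0.0375, 0.3875 (working shown to 7 dp, full precision carried).
H' = −Σ pᵢ ln pᵢ = −((-0.1732868) + (-0.0547753) + (-0.0922220) + (-0.2131602) + (-0.3414271) + (-0.2845680) + (-0.1231280) + (-0.3673653)) = 1.6499327.
With S = 8 species, ln S = 2.0794415, so J = 1.6499327/2.0794415 = 0.7934499, i.e. 0.7934 to 4 decimal places.

0.7934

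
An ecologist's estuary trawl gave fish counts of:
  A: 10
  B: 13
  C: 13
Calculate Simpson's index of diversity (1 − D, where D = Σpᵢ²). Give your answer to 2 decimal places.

Total N = 10+13+13 = 36, so the proportions are 0.2778, 0.3611, 0.3611 (working shown to 4 dp, full precision carried).
D = 0.2778² + 0.3611² + 0.3611² = 0.0772 + 0.1304 + 0.1304 = 0.3380.
So 1 − D = 0.6620, i.e. 0.66 to 2 decimal places.

0.66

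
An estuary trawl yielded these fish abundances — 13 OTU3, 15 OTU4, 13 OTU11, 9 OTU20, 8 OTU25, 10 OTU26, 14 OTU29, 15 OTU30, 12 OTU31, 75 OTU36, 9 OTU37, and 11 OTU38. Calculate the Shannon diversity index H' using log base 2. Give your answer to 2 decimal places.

Total N = 13+15+13+9+8+10+14+15+12+75+9+11 = 204, so the proportions are 0.0637, 0.0735, 0.0637, 0.0441, 0.0392, 0.049, 0.0686, 0.0735, 0.0588, 0.3676, 0.0441, 0.0539 (working shown to 4 dp, full precision carried).
Each pᵢ log₂ pᵢ term: 0.0637×(-3.9720)=-0.2531, 0.0735×(-3.7655)=-0.2769, 0.0637×(-3.9720)=-0.2531, 0.0441×(-4.5025)=-0.1986, 0.0392×(-4.6724)=-0.1832, 0.049×(-4.3505)=-0.2133, 0.0686×(-3.8651)=-0.2652, 0.0735×(-3.7655)=-0.2769, 0.0588×(-4.0875)=-0.2404, 0.3676×(-1.4436)=-0.5307, 0.0441×(-4.5025)=-0.1986, 0.0539×(-4.2130)=-0.2272.
Sum = -3.1174, so H' = 3.12.

3.12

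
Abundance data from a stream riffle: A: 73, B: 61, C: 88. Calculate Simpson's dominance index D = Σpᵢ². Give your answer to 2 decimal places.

0.34

Total N = 73+61+88 = 222, so the proportions are 0.3288, 0.2748, 0.3964 (working shown to 4 dp, full precision carried).
D = 0.3288² + 0.2748² + 0.3964² = 0.1081 + 0.0755 + 0.1571 = 0.3408.
To 2 decimal places, D = 0.34.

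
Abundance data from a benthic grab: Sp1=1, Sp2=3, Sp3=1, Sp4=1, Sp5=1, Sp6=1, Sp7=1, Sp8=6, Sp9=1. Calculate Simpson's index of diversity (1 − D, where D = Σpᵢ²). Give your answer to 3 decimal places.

Total N = 1+3+1+1+1+1+1+6+1 = 16, so the proportions are 0.0625, 0.1875, 0.0625, 0.0625, 0.0625, 0.0625, 0.0625, 0.375, 0.0625 (working shown to 5 dp, full precision carried).
D = 0.0625² + 0.1875² + 0.0625² + 0.0625² + 0.0625² + 0.0625² + 0.0625² + 0.375² + 0.0625² = 0.00391 + 0.03516 + 0.00391 + 0.00391 + 0.00391 + 0.00391 + 0.00391 + 0.14062 + 0.00391 = 0.20312.
So 1 − D = 0.79688, i.e. 0.797 to 3 decimal places.

0.797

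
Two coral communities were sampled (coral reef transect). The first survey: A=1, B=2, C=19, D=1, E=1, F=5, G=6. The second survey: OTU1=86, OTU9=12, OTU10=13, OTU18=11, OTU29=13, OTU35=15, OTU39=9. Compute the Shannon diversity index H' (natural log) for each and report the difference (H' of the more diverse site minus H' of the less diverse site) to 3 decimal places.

0.127

The first survey: N=35, proportions 0.02857, 0.05714, 0.54286, 0.02857, 0.02857, 0.14286, 0.17143, giving H' = 1.38025 (working shown to 5 dp, full precision carried).
The second survey: N=159, proportions 0.54088, 0.07547, 0.08176, 0.06918, 0.08176, 0.09434, 0.0566, giving H' = 1.50693.
Difference = |1.38025 − 1.50693| = 0.12668, i.e. 0.127 to 3 decimal places.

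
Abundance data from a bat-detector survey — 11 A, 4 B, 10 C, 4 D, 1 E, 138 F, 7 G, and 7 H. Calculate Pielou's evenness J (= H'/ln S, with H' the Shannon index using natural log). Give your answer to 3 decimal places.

Total N = 11+4+10+4+1+138+7+7 = 182, so the proportions are 0.06044, 0.02198, 0.05495, 0.02198, 0.00549, 0.75824, 0.03846, 0.03846 (working shown to 5 dp, full precision carried).
H' = −Σ pᵢ ln pᵢ = −((-0.16960) + (-0.08391) + (-0.15942) + (-0.08391) + (-0.02859) + (-0.20985) + (-0.12531) + (-0.12531)) = 0.98589.
With S = 8 species, ln S = 2.07944, so J = 0.98589/2.07944 = 0.47411, i.e. 0.474 to 3 decimal places.

0.474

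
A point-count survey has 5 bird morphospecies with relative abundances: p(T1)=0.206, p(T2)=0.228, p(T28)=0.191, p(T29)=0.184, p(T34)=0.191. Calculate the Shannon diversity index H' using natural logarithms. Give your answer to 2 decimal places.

Each pᵢ ln pᵢ term (working shown to 4 dp, full precision carried): 0.206×(-1.5799)=-0.3255, 0.228×(-1.4784)=-0.3371, 0.191×(-1.6555)=-0.3162, 0.184×(-1.6928)=-0.3115, 0.191×(-1.6555)=-0.3162.
Sum = -1.6064, so H' = 1.61.

1.61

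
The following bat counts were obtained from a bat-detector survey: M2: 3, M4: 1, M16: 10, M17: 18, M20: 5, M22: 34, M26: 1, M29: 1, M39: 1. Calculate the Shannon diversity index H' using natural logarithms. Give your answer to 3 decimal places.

1.516

Total N = 3+1+10+18+5+34+1+1+1 = 74, so the proportions are 0.04054, 0.01351, 0.13514, 0.24324, 0.06757, 0.45946, 0.01351, 0.01351, 0.01351 (working shown to 5 dp, full precision carried).
Each pᵢ ln pᵢ term: 0.04054×(-3.20545)=-0.12995, 0.01351×(-4.30407)=-0.05816, 0.13514×(-2.00148)=-0.27047, 0.24324×(-1.41369)=-0.34387, 0.06757×(-2.69463)=-0.18207, 0.45946×(-0.77770)=-0.35732, 0.01351×(-4.30407)=-0.05816, 0.01351×(-4.30407)=-0.05816, 0.01351×(-4.30407)=-0.05816.
Sum = -1.51634, so H' = 1.516.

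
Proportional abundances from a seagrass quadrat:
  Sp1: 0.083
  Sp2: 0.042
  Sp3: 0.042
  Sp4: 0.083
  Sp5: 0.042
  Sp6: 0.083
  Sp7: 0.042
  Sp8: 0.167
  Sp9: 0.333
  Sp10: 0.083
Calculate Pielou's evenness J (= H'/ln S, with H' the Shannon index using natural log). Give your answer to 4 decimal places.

0.8790

H' = −Σ pᵢ ln pᵢ = −((-0.206580) + (-0.133144) + (-0.133144) + (-0.206580) + (-0.133144) + (-0.206580) + (-0.133144) + (-0.298890) + (-0.366171) + (-0.206580)) = 2.023955 (working shown to 6 dp, full precision carried).
With S = 10 species, ln S = 2.302585, so J = 2.023955/2.302585 = 0.878993, i.e. 0.8790 to 4 decimal places.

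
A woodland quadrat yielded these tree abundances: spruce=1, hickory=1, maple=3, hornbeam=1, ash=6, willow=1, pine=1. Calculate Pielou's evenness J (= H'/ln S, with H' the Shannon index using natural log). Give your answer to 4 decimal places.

0.8406

Total N = 1+1+3+1+6+1+1 = 14, so the proportions are 0.071429, 0.071429, 0.214286, 0.071429, 0.428571, 0.071429, 0.071429 (working shown to 6 dp, full precision carried).
H' = −Σ pᵢ ln pᵢ = −((-0.188504) + (-0.188504) + (-0.330095) + (-0.188504) + (-0.363128) + (-0.188504) + (-0.188504)) = 1.635743.
With S = 7 species, ln S = 1.945910, so J = 1.635743/1.945910 = 0.840606, i.e. 0.8406 to 4 decimal places.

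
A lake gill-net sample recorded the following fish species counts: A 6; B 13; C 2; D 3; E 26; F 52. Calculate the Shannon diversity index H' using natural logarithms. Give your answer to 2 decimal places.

1.30

Total N = 6+13+2+3+26+52 = 102, so the proportions are 0.0588, 0.1275, 0.0196, 0.0294, 0.2549, 0.5098 (working shown to 4 dp, full precision carried).
Each pᵢ ln pᵢ term: 0.0588×(-2.8332)=-0.1667, 0.1275×(-2.0600)=-0.2626, 0.0196×(-3.9318)=-0.0771, 0.0294×(-3.5264)=-0.1037, 0.2549×(-1.3669)=-0.3484, 0.5098×(-0.6737)=-0.3435.
Sum = -1.3019, so H' = 1.30.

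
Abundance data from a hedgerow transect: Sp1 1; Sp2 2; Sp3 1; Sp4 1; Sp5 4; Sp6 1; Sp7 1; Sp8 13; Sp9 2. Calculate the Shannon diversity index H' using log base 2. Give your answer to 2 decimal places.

2.39

Total N = 1+2+1+1+4+1+1+13+2 = 26, so the proportions are 0.0385, 0.0769, 0.0385, 0.0385, 0.1538, 0.0385, 0.0385, 0.5, 0.0769 (working shown to 4 dp, full precision carried).
Each pᵢ log₂ pᵢ term: 0.0385×(-4.7004)=-0.1808, 0.0769×(-3.7004)=-0.2846, 0.0385×(-4.7004)=-0.1808, 0.0385×(-4.7004)=-0.1808, 0.1538×(-2.7004)=-0.4155, 0.0385×(-4.7004)=-0.1808, 0.0385×(-4.7004)=-0.1808, 0.5×(-1.0000)=-0.5000, 0.0769×(-3.7004)=-0.2846.
Sum = -2.3887, so H' = 2.39.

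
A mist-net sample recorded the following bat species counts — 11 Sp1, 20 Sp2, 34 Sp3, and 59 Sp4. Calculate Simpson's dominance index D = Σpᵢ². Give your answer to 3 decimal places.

Total N = 11+20+34+59 = 124, so the proportions are 0.08871, 0.16129, 0.27419, 0.47581 (working shown to 5 dp, full precision carried).
D = 0.08871² + 0.16129² + 0.27419² + 0.47581² = 0.00787 + 0.02601 + 0.07518 + 0.22639 = 0.33546.
To 3 decimal places, D = 0.335.

0.335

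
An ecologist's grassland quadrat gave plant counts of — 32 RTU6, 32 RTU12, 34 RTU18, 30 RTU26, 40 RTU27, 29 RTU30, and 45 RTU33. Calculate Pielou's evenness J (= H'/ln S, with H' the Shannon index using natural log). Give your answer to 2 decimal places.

0.99

Total N = 32+32+34+30+40+29+45 = 242, so the proportions are 0.1322, 0.1322, 0.1405, 0.124, 0.1653, 0.1198, 0.186 (working shown to 4 dp, full precision carried).
H' = −Σ pᵢ ln pᵢ = −((-0.2675) + (-0.2675) + (-0.2757) + (-0.2588) + (-0.2975) + (-0.2542) + (-0.3128)) = 1.9342.
With S = 7 species, ln S = 1.9459, so J = 1.9342/1.9459 = 0.9940, i.e. 0.99 to 2 decimal places.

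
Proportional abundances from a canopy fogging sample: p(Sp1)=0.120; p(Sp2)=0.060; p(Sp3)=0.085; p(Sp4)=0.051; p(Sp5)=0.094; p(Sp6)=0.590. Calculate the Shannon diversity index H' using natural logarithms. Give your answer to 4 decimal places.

Each pᵢ ln pᵢ term (working shown to 6 dp, full precision carried): 0.12×(-2.120264)=-0.254432, 0.06×(-2.813411)=-0.168805, 0.085×(-2.465104)=-0.209534, 0.051×(-2.975930)=-0.151772, 0.094×(-2.364460)=-0.222259, 0.59×(-0.527633)=-0.311303.
Sum = -1.318105, so H' = 1.3181.

1.3181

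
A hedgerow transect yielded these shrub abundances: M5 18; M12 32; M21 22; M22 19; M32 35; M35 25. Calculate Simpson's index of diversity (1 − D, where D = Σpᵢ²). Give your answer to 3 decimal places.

0.823

Total N = 18+32+22+19+35+25 = 151, so the proportions are 0.11921, 0.21192, 0.1457, 0.12583, 0.23179, 0.16556 (working shown to 5 dp, full precision carried).
D = 0.11921² + 0.21192² + 0.1457² + 0.12583² + 0.23179² + 0.16556² = 0.01421 + 0.04491 + 0.02123 + 0.01583 + 0.05373 + 0.02741 = 0.17732.
So 1 − D = 0.82268, i.e. 0.823 to 3 decimal places.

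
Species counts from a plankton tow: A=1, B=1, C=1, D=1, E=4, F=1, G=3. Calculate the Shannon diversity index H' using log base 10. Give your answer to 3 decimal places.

0.759

Total N = 1+1+1+1+4+1+3 = 12, so the proportions are 0.08333, 0.08333, 0.08333, 0.08333, 0.33333, 0.08333, 0.25 (working shown to 5 dp, full precision carried).
Each pᵢ log₁₀ pᵢ term: 0.08333×(-1.07918)=-0.08993, 0.08333×(-1.07918)=-0.08993, 0.08333×(-1.07918)=-0.08993, 0.08333×(-1.07918)=-0.08993, 0.33333×(-0.47712)=-0.15904, 0.08333×(-1.07918)=-0.08993, 0.25×(-0.60206)=-0.15051.
Sum = -0.75921, so H' = 0.759.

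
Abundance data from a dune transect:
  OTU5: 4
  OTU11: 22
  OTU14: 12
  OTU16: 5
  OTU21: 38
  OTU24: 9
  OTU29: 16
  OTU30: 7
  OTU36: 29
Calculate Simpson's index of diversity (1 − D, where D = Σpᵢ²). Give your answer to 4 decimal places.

0.8344

Total N = 4+22+12+5+38+9+16+7+29 = 142, so the proportions are 0.028169, 0.15493, 0.084507, 0.035211, 0.267606, 0.06338, 0.112676, 0.049296, 0.204225 (working shown to 6 dp, full precision carried).
D = 0.028169² + 0.15493² + 0.084507² + 0.035211² + 0.267606² + 0.06338² + 0.112676² + 0.049296² + 0.204225² = 0.000793 + 0.024003 + 0.007141 + 0.001240 + 0.071613 + 0.004017 + 0.012696 + 0.002430 + 0.041708 = 0.165642.
So 1 − D = 0.834358, i.e. 0.8344 to 4 decimal places.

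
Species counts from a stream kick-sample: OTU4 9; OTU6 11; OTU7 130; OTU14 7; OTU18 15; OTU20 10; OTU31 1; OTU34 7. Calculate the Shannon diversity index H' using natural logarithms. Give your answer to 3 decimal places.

Total N = 9+11+130+7+15+10+1+7 = 190, so the proportions are 0.04737, 0.05789, 0.68421, 0.03684, 0.07895, 0.05263, 0.00526, 0.03684 (working shown to 5 dp, full precision carried).
Each pᵢ ln pᵢ term: 0.04737×(-3.04980)=-0.14446, 0.05789×(-2.84913)=-0.16495, 0.68421×(-0.37949)=-0.25965, 0.03684×(-3.30111)=-0.12162, 0.07895×(-2.53897)=-0.20045, 0.05263×(-2.94444)=-0.15497, 0.00526×(-5.24702)=-0.02762, 0.03684×(-3.30111)=-0.12162.
Sum = -1.19534, so H' = 1.195.

1.195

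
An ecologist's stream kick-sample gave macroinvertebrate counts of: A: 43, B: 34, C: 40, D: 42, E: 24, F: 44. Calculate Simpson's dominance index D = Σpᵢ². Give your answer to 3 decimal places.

Total N = 43+34+40+42+24+44 = 227, so the proportions are 0.18943, 0.14978, 0.17621, 0.18502, 0.10573, 0.19383 (working shown to 5 dp, full precision carried).
D = 0.18943² + 0.14978² + 0.17621² + 0.18502² + 0.10573² + 0.19383² = 0.03588 + 0.02243 + 0.03105 + 0.03423 + 0.01118 + 0.03757 = 0.17235.
To 3 decimal places, D = 0.172.

0.172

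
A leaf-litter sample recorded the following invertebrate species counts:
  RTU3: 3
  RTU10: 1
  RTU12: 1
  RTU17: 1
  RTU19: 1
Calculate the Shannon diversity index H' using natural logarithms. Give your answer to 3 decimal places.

1.475

Total N = 3+1+1+1+1 = 7, so the proportions are 0.42857, 0.14286, 0.14286, 0.14286, 0.14286 (working shown to 5 dp, full precision carried).
Each pᵢ ln pᵢ term: 0.42857×(-0.84730)=-0.36313, 0.14286×(-1.94591)=-0.27799, 0.14286×(-1.94591)=-0.27799, 0.14286×(-1.94591)=-0.27799, 0.14286×(-1.94591)=-0.27799.
Sum = -1.47508, so H' = 1.475.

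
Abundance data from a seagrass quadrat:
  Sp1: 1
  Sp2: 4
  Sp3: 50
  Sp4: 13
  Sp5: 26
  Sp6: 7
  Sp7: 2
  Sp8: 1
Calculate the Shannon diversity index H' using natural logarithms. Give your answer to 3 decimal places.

1.431

Total N = 1+4+50+13+26+7+2+1 = 104, so the proportions are 0.00962, 0.03846, 0.48077, 0.125, 0.25, 0.06731, 0.01923, 0.00962 (working shown to 5 dp, full precision carried).
Each pᵢ ln pᵢ term: 0.00962×(-4.64439)=-0.04466, 0.03846×(-3.25810)=-0.12531, 0.48077×(-0.73237)=-0.35210, 0.125×(-2.07944)=-0.25993, 0.25×(-1.38629)=-0.34657, 0.06731×(-2.69848)=-0.18163, 0.01923×(-3.95124)=-0.07599, 0.00962×(-4.64439)=-0.04466.
Sum = -1.43084, so H' = 1.431.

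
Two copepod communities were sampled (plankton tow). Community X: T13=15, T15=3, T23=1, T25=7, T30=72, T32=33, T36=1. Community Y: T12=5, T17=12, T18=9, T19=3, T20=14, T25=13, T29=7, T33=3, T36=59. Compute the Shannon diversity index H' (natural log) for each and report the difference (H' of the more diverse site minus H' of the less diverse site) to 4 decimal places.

Community X: N=132, proportions 0.1136364, 0.0227273, 0.0075758, 0.0530303, 0.5454545, 0.25, 0.0075758, giving H' = 1.2400544 (working shown to 7 dp, full precision carried).
Community Y: N=125, proportions 0.04, 0.096, 0.072, 0.024, 0.112, 0.104, 0.056, 0.024, 0.472, giving H' = 1.7185538.
Difference = |1.2400544 − 1.7185538| = 0.4784994, i.e. 0.4785 to 4 decimal places.

0.4785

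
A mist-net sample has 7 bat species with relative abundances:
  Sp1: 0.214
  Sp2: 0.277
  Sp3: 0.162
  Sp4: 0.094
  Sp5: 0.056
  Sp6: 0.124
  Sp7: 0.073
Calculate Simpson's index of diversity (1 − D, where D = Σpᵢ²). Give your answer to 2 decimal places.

0.82

D = 0.214² + 0.277² + 0.162² + 0.094² + 0.056² + 0.124² + 0.073² = 0.0458 + 0.0767 + 0.0262 + 0.0088 + 0.0031 + 0.0154 + 0.0053 = 0.1814 (working shown to 4 dp, full precision carried).
So 1 − D = 0.8186, i.e. 0.82 to 2 decimal places.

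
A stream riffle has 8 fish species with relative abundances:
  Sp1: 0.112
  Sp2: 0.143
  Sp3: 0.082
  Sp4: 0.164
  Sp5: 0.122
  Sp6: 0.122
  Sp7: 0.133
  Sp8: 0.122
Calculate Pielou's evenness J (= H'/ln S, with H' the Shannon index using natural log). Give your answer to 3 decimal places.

H' = −Σ pᵢ ln pᵢ = −((-0.24520) + (-0.27812) + (-0.20508) + (-0.29649) + (-0.25666) + (-0.25666) + (-0.26832) + (-0.25666)) = 2.06318 (working shown to 5 dp, full precision carried).
With S = 8 species, ln S = 2.07944, so J = 2.06318/2.07944 = 0.99218, i.e. 0.992 to 3 decimal places.

0.992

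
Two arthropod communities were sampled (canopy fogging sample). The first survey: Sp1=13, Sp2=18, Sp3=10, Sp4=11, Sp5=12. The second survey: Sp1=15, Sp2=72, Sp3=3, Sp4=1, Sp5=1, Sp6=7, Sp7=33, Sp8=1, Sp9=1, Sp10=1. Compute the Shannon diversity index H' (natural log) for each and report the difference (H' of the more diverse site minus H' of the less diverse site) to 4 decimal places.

The first survey: N=64, proportions 0.203125, 0.28125, 0.15625, 0.171875, 0.1875, giving H' = 1.5871235 (working shown to 7 dp, full precision carried).
The second survey: N=135, proportions 0.1111111, 0.5333333, 0.0222222, 0.0074074, 0.0074074, 0.0518519, 0.2444444, 0.0074074, 0.0074074, 0.0074074, giving H' = 1.3434772.
Difference = |1.5871235 − 1.3434772| = 0.2436463, i.e. 0.2436 to 4 decimal places.

0.2436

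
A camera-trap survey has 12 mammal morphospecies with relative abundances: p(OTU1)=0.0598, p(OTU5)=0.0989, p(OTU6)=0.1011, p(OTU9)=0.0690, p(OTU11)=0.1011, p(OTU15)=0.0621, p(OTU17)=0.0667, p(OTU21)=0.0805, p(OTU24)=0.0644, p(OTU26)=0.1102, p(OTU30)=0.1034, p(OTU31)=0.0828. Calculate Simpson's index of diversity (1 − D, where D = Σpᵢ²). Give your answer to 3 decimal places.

0.913

D = 0.0598² + 0.0989² + 0.1011² + 0.069² + 0.1011² + 0.0621² + 0.0667² + 0.0805² + 0.0644² + 0.1102² + 0.1034² + 0.0828² = 0.00358 + 0.00978 + 0.01022 + 0.00476 + 0.01022 + 0.00386 + 0.00445 + 0.00648 + 0.00415 + 0.01214 + 0.01069 + 0.00686 = 0.08719 (working shown to 5 dp, full precision carried).
So 1 − D = 0.91281, i.e. 0.913 to 3 decimal places.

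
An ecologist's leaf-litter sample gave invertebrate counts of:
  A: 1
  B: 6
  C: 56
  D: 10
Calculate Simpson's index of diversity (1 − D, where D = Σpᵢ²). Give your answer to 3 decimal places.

Total N = 1+6+56+10 = 73, so the proportions are 0.0137, 0.08219, 0.76712, 0.13699 (working shown to 5 dp, full precision carried).
D = 0.0137² + 0.08219² + 0.76712² + 0.13699² = 0.00019 + 0.00676 + 0.58848 + 0.01877 = 0.61419.
So 1 − D = 0.38581, i.e. 0.386 to 3 decimal places.

0.386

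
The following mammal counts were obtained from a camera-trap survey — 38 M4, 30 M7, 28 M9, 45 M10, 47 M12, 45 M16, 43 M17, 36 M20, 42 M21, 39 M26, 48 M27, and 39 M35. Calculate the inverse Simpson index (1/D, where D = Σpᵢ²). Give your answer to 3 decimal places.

11.730

Total N = 38+30+28+45+47+45+43+36+42+39+48+39 = 480, so the proportions are 0.07916667, 0.0625, 0.05833333, 0.09375, 0.09791667, 0.09375, 0.08958333, 0.075, 0.0875, 0.08125, 0.1, 0.08125 (working shown to 8 dp, full precision carried).
D = 0.07916667² + 0.0625² + 0.05833333² + 0.09375² + 0.09791667² + 0.09375² + 0.08958333² + 0.075² + 0.0875² + 0.08125² + 0.1² + 0.08125² = 0.00626736 + 0.00390625 + 0.00340278 + 0.00878906 + 0.00958767 + 0.00878906 + 0.00802517 + 0.00562500 + 0.00765625 + 0.00660156 + 0.01000000 + 0.00660156 = 0.08525174.
So 1/D = 11.72997, i.e. 11.730 to 3 decimal places.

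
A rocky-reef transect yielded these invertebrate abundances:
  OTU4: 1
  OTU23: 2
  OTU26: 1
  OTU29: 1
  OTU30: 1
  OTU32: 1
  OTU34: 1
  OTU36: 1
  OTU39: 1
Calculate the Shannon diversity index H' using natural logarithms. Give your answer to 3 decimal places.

2.164

Total N = 1+2+1+1+1+1+1+1+1 = 10, so the proportions are 0.1, 0.2, 0.1, 0.1, 0.1, 0.1, 0.1, 0.1, 0.1 (working shown to 5 dp, full precision carried).
Each pᵢ ln pᵢ term: 0.1×(-2.30259)=-0.23026, 0.2×(-1.60944)=-0.32189, 0.1×(-2.30259)=-0.23026, 0.1×(-2.30259)=-0.23026, 0.1×(-2.30259)=-0.23026, 0.1×(-2.30259)=-0.23026, 0.1×(-2.30259)=-0.23026, 0.1×(-2.30259)=-0.23026, 0.1×(-2.30259)=-0.23026.
Sum = -2.16396, so H' = 2.164.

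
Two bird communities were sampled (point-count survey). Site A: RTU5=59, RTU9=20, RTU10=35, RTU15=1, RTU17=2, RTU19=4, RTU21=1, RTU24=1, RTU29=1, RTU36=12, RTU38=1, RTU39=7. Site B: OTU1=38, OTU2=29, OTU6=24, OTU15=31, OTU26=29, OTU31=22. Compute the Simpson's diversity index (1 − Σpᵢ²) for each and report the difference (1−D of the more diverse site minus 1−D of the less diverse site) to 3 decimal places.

Site A: N=144, proportions 0.40972, 0.13889, 0.24306, 0.00694, 0.01389, 0.02778, 0.00694, 0.00694, 0.00694, 0.08333, 0.00694, 0.04861, giving 1−D = 0.74325 (working shown to 5 dp, full precision carried).
Site B: N=173, proportions 0.21965, 0.16763, 0.13873, 0.17919, 0.16763, 0.12717, giving 1−D = 0.82803.
Difference = |0.74325 − 0.82803| = 0.08478, i.e. 0.085 to 3 decimal places.

0.085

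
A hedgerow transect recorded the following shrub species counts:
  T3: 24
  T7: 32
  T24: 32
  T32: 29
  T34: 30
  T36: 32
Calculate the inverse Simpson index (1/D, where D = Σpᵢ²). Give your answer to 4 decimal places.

5.9456

Total N = 24+32+32+29+30+32 = 179, so the proportions are 0.13407821, 0.17877095, 0.17877095, 0.16201117, 0.16759777, 0.17877095 (working shown to 8 dp, full precision carried).
D = 0.13407821² + 0.17877095² + 0.17877095² + 0.16201117² + 0.16759777² + 0.17877095² = 0.01797697 + 0.03195905 + 0.03195905 + 0.02624762 + 0.02808901 + 0.03195905 = 0.16819076.
So 1/D = 5.945630, i.e. 5.9456 to 4 decimal places.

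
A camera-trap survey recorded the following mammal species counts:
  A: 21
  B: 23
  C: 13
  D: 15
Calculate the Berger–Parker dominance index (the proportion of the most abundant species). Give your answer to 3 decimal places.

0.319

Total N = 21+23+13+15 = 72, so the proportions are 0.29167, 0.31944, 0.18056, 0.20833 (working shown to 5 dp, full precision carried).
The largest proportion is 0.31944, i.e. d = 0.319 to 3 decimal places.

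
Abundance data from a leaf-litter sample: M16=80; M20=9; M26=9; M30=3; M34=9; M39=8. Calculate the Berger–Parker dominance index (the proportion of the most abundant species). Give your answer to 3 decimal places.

Total N = 80+9+9+3+9+8 = 118, so the proportions are 0.67797, 0.07627, 0.07627, 0.02542, 0.07627, 0.0678 (working shown to 5 dp, full precision carried).
The largest proportion is 0.67797, i.e. d = 0.678 to 3 decimal places.

0.678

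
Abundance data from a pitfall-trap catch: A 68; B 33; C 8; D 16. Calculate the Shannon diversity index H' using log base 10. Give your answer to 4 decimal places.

0.4872

Total N = 68+33+8+16 = 125, so the proportions are 0.544, 0.264, 0.064, 0.128 (working shown to 6 dp, full precision carried).
Each pᵢ log₁₀ pᵢ term: 0.544×(-0.264401)=-0.143834, 0.264×(-0.578396)=-0.152697, 0.064×(-1.193820)=-0.076404, 0.128×(-0.892790)=-0.114277.
Sum = -0.487212, so H' = 0.4872.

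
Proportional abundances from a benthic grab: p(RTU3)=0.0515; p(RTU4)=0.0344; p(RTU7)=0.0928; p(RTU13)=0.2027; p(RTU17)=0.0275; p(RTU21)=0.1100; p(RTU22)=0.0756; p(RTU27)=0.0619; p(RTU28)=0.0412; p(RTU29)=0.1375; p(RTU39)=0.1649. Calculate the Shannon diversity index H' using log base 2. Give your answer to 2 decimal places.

Each pᵢ log₂ pᵢ term (working shown to 4 dp, full precision carried): 0.0515×(-4.2793)=-0.2204, 0.0344×(-4.8614)=-0.1672, 0.0928×(-3.4297)=-0.3183, 0.2027×(-2.3026)=-0.4667, 0.0275×(-5.1844)=-0.1426, 0.11×(-3.1844)=-0.3503, 0.0756×(-3.7255)=-0.2816, 0.0619×(-4.0139)=-0.2485, 0.0412×(-4.6012)=-0.1896, 0.1375×(-2.8625)=-0.3936, 0.1649×(-2.6003)=-0.4288.
Sum = -3.2076, so H' = 3.21.

3.21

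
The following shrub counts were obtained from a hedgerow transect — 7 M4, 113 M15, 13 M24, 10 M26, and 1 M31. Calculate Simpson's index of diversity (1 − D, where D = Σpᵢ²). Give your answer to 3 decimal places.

Total N = 7+113+13+10+1 = 144, so the proportions are 0.04861, 0.78472, 0.09028, 0.06944, 0.00694 (working shown to 5 dp, full precision carried).
D = 0.04861² + 0.78472² + 0.09028² + 0.06944² + 0.00694² = 0.00236 + 0.61579 + 0.00815 + 0.00482 + 0.00005 = 0.63117.
So 1 − D = 0.36883, i.e. 0.369 to 3 decimal places.

0.369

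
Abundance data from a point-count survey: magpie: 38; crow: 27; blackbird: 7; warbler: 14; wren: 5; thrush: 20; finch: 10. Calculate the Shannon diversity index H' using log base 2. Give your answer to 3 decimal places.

Total N = 38+27+7+14+5+20+10 = 121, so the proportions are 0.31405, 0.22314, 0.05785, 0.1157, 0.04132, 0.16529, 0.08264 (working shown to 5 dp, full precision carried).
Each pᵢ log₂ pᵢ term: 0.31405×(-1.67094)=-0.52476, 0.22314×(-2.16398)=-0.48287, 0.05785×(-4.11151)=-0.23786, 0.1157×(-3.11151)=-0.36001, 0.04132×(-4.59694)=-0.18996, 0.16529×(-2.59694)=-0.42925, 0.08264×(-3.59694)=-0.29727.
Sum = -2.52196, so H' = 2.522.

2.522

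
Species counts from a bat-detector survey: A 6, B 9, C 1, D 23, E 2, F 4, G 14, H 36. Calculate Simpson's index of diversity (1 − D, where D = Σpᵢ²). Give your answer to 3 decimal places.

Total N = 6+9+1+23+2+4+14+36 = 95, so the proportions are 0.06316, 0.09474, 0.01053, 0.24211, 0.02105, 0.04211, 0.14737, 0.37895 (working shown to 5 dp, full precision carried).
D = 0.06316² + 0.09474² + 0.01053² + 0.24211² + 0.02105² + 0.04211² + 0.14737² + 0.37895² = 0.00399 + 0.00898 + 0.00011 + 0.05861 + 0.00044 + 0.00177 + 0.02172 + 0.14360 = 0.23922.
So 1 − D = 0.76078, i.e. 0.761 to 3 decimal places.

0.761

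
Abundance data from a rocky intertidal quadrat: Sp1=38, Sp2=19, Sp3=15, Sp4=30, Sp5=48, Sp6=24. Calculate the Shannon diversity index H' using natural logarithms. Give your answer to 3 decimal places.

1.717

Total N = 38+19+15+30+48+24 = 174, so the proportions are 0.21839, 0.1092, 0.08621, 0.17241, 0.27586, 0.13793 (working shown to 5 dp, full precision carried).
Each pᵢ ln pᵢ term: 0.21839×(-1.52147)=-0.33227, 0.1092×(-2.21462)=-0.24183, 0.08621×(-2.45101)=-0.21129, 0.17241×(-1.75786)=-0.30308, 0.27586×(-1.28785)=-0.35527, 0.13793×(-1.98100)=-0.27324.
Sum = -1.71699, so H' = 1.717.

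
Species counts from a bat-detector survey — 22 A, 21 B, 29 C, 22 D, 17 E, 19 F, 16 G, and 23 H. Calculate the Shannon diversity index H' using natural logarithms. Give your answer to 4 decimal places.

Total N = 22+21+29+22+17+19+16+23 = 169, so the proportions are 0.1301775, 0.1242604, 0.1715976, 0.1301775, 0.1005917, 0.112426, 0.0946746, 0.1360947 (working shown to 7 dp, full precision carried).
Each pᵢ ln pᵢ term: 0.1301775×(-2.0388563)=-0.2654132, 0.1242604×(-2.0853763)=-0.2591296, 0.1715976×(-1.7626029)=-0.3024585, 0.1301775×(-2.0388563)=-0.2654132, 0.1005917×(-2.2966854)=-0.2310275, 0.112426×(-2.1854597)=-0.2457026, 0.0946746×(-2.3573100)=-0.2231773, 0.1360947×(-1.9944045)=-0.2714278.
Sum = -2.0637498, so H' = 2.0637.

2.0637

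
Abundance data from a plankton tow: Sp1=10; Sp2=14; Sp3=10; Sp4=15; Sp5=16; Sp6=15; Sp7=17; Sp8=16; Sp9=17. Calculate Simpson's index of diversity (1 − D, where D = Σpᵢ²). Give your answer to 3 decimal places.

0.885

Total N = 10+14+10+15+16+15+17+16+17 = 130, so the proportions are 0.07692, 0.10769, 0.07692, 0.11538, 0.12308, 0.11538, 0.13077, 0.12308, 0.13077 (working shown to 5 dp, full precision carried).
D = 0.07692² + 0.10769² + 0.07692² + 0.11538² + 0.12308² + 0.11538² + 0.13077² + 0.12308² + 0.13077² = 0.00592 + 0.01160 + 0.00592 + 0.01331 + 0.01515 + 0.01331 + 0.01710 + 0.01515 + 0.01710 = 0.11456.
So 1 − D = 0.88544, i.e. 0.885 to 3 decimal places.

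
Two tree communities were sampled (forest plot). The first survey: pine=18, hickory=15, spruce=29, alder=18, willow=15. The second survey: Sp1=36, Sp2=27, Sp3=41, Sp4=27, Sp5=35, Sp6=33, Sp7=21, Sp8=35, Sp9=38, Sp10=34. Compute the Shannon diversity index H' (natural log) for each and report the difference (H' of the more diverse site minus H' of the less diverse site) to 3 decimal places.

The first survey: N=95, proportions 0.189474, 0.157895, 0.305263, 0.189474, 0.157895, giving H' = 1.575493 (working shown to 6 dp, full precision carried).
The second survey: N=327, proportions 0.110092, 0.082569, 0.125382, 0.082569, 0.107034, 0.100917, 0.06422, 0.107034, 0.116208, 0.103976, giving H' = 2.286728.
Difference = |1.575493 − 2.286728| = 0.711235, i.e. 0.711 to 3 decimal places.

0.711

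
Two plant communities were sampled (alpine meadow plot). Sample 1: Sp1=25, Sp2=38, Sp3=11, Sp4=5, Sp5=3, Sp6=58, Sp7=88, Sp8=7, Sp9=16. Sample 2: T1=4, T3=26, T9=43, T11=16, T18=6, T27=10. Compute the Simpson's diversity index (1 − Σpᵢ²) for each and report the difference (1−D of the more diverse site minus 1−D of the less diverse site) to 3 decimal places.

Sample 1: N=251, proportions 0.0996, 0.15139, 0.04382, 0.01992, 0.01195, 0.23108, 0.3506, 0.02789, 0.06375, giving 1−D = 0.78354 (working shown to 5 dp, full precision carried).
Sample 2: N=105, proportions 0.0381, 0.24762, 0.40952, 0.15238, 0.05714, 0.09524, giving 1−D = 0.73397.
Difference = |0.78354 − 0.73397| = 0.04957, i.e. 0.050 to 3 decimal places.

0.050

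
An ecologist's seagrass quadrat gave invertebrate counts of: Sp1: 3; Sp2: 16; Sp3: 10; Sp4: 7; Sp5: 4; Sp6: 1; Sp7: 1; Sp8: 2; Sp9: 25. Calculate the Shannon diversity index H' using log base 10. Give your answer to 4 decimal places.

Total N = 3+16+10+7+4+1+1+2+25 = 69, so the proportions are 0.043478, 0.231884, 0.144928, 0.101449, 0.057971, 0.014493, 0.014493, 0.028986, 0.362319 (working shown to 6 dp, full precision carried).
Each pᵢ log₁₀ pᵢ term: 0.043478×(-1.361728)=-0.059206, 0.231884×(-0.634729)=-0.147184, 0.144928×(-0.838849)=-0.121572, 0.101449×(-0.993751)=-0.100815, 0.057971×(-1.236789)=-0.071698, 0.014493×(-1.838849)=-0.026650, 0.014493×(-1.838849)=-0.026650, 0.028986×(-1.537819)=-0.044574, 0.362319×(-0.440909)=-0.159750.
Sum = -0.758099, so H' = 0.7581.

0.7581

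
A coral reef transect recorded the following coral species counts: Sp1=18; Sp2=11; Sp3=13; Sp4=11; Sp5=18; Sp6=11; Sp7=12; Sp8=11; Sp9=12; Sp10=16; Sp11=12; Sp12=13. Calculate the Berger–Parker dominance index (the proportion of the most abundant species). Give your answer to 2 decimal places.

Total N = 18+11+13+11+18+11+12+11+12+16+12+13 = 158, so the proportions are 0.1139, 0.0696, 0.0823, 0.0696, 0.1139, 0.0696, 0.0759, 0.0696, 0.0759, 0.1013, 0.0759, 0.0823 (working shown to 4 dp, full precision carried).
The largest proportion is 0.1139, i.e. d = 0.11 to 2 decimal places.

0.11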